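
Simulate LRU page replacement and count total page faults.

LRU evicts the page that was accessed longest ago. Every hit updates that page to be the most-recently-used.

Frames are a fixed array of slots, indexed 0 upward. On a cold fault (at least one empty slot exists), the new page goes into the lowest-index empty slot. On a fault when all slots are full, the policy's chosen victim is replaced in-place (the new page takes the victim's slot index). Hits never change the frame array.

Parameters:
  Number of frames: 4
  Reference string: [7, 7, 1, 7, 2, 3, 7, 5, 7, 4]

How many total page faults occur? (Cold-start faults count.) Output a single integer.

Step 0: ref 7 → FAULT, frames=[7,-,-,-]
Step 1: ref 7 → HIT, frames=[7,-,-,-]
Step 2: ref 1 → FAULT, frames=[7,1,-,-]
Step 3: ref 7 → HIT, frames=[7,1,-,-]
Step 4: ref 2 → FAULT, frames=[7,1,2,-]
Step 5: ref 3 → FAULT, frames=[7,1,2,3]
Step 6: ref 7 → HIT, frames=[7,1,2,3]
Step 7: ref 5 → FAULT (evict 1), frames=[7,5,2,3]
Step 8: ref 7 → HIT, frames=[7,5,2,3]
Step 9: ref 4 → FAULT (evict 2), frames=[7,5,4,3]
Total faults: 6

Answer: 6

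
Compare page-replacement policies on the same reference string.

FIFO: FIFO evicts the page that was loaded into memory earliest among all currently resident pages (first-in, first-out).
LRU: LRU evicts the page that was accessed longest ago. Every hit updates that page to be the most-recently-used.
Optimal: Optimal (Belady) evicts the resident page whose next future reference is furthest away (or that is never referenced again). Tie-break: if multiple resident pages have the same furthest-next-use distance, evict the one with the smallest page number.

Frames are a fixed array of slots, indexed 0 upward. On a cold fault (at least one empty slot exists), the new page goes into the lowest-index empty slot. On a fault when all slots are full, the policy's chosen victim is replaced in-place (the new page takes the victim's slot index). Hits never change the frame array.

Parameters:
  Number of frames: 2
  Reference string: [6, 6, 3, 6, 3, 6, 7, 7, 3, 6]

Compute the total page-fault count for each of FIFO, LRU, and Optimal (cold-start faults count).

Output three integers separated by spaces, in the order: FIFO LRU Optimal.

--- FIFO ---
  step 0: ref 6 -> FAULT, frames=[6,-] (faults so far: 1)
  step 1: ref 6 -> HIT, frames=[6,-] (faults so far: 1)
  step 2: ref 3 -> FAULT, frames=[6,3] (faults so far: 2)
  step 3: ref 6 -> HIT, frames=[6,3] (faults so far: 2)
  step 4: ref 3 -> HIT, frames=[6,3] (faults so far: 2)
  step 5: ref 6 -> HIT, frames=[6,3] (faults so far: 2)
  step 6: ref 7 -> FAULT, evict 6, frames=[7,3] (faults so far: 3)
  step 7: ref 7 -> HIT, frames=[7,3] (faults so far: 3)
  step 8: ref 3 -> HIT, frames=[7,3] (faults so far: 3)
  step 9: ref 6 -> FAULT, evict 3, frames=[7,6] (faults so far: 4)
  FIFO total faults: 4
--- LRU ---
  step 0: ref 6 -> FAULT, frames=[6,-] (faults so far: 1)
  step 1: ref 6 -> HIT, frames=[6,-] (faults so far: 1)
  step 2: ref 3 -> FAULT, frames=[6,3] (faults so far: 2)
  step 3: ref 6 -> HIT, frames=[6,3] (faults so far: 2)
  step 4: ref 3 -> HIT, frames=[6,3] (faults so far: 2)
  step 5: ref 6 -> HIT, frames=[6,3] (faults so far: 2)
  step 6: ref 7 -> FAULT, evict 3, frames=[6,7] (faults so far: 3)
  step 7: ref 7 -> HIT, frames=[6,7] (faults so far: 3)
  step 8: ref 3 -> FAULT, evict 6, frames=[3,7] (faults so far: 4)
  step 9: ref 6 -> FAULT, evict 7, frames=[3,6] (faults so far: 5)
  LRU total faults: 5
--- Optimal ---
  step 0: ref 6 -> FAULT, frames=[6,-] (faults so far: 1)
  step 1: ref 6 -> HIT, frames=[6,-] (faults so far: 1)
  step 2: ref 3 -> FAULT, frames=[6,3] (faults so far: 2)
  step 3: ref 6 -> HIT, frames=[6,3] (faults so far: 2)
  step 4: ref 3 -> HIT, frames=[6,3] (faults so far: 2)
  step 5: ref 6 -> HIT, frames=[6,3] (faults so far: 2)
  step 6: ref 7 -> FAULT, evict 6, frames=[7,3] (faults so far: 3)
  step 7: ref 7 -> HIT, frames=[7,3] (faults so far: 3)
  step 8: ref 3 -> HIT, frames=[7,3] (faults so far: 3)
  step 9: ref 6 -> FAULT, evict 3, frames=[7,6] (faults so far: 4)
  Optimal total faults: 4

Answer: 4 5 4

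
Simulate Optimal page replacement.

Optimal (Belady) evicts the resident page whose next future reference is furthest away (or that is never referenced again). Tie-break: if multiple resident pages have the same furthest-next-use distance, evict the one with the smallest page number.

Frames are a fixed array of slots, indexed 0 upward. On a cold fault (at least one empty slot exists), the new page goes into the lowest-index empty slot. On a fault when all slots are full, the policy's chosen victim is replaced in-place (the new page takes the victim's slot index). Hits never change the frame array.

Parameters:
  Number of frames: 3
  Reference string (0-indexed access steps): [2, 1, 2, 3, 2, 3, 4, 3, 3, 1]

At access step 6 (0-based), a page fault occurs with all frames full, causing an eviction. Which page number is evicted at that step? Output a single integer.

Answer: 2

Derivation:
Step 0: ref 2 -> FAULT, frames=[2,-,-]
Step 1: ref 1 -> FAULT, frames=[2,1,-]
Step 2: ref 2 -> HIT, frames=[2,1,-]
Step 3: ref 3 -> FAULT, frames=[2,1,3]
Step 4: ref 2 -> HIT, frames=[2,1,3]
Step 5: ref 3 -> HIT, frames=[2,1,3]
Step 6: ref 4 -> FAULT, evict 2, frames=[4,1,3]
At step 6: evicted page 2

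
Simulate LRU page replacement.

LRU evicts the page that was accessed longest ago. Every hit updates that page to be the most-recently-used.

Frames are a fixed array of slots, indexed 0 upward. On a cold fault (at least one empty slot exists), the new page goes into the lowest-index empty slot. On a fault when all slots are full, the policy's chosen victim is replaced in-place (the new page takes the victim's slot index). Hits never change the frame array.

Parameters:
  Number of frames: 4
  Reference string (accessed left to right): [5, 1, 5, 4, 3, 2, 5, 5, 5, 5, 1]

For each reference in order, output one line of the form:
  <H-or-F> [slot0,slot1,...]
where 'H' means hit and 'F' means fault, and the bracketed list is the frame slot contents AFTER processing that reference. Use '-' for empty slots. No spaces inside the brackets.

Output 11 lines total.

F [5,-,-,-]
F [5,1,-,-]
H [5,1,-,-]
F [5,1,4,-]
F [5,1,4,3]
F [5,2,4,3]
H [5,2,4,3]
H [5,2,4,3]
H [5,2,4,3]
H [5,2,4,3]
F [5,2,1,3]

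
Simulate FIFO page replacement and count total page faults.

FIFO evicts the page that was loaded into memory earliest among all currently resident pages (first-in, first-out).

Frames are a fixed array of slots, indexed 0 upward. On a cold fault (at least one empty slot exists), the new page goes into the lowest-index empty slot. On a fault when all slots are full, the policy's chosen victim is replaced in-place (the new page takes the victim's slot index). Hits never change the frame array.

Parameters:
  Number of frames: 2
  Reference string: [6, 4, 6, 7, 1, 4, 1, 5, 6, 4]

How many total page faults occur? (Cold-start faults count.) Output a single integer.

Step 0: ref 6 → FAULT, frames=[6,-]
Step 1: ref 4 → FAULT, frames=[6,4]
Step 2: ref 6 → HIT, frames=[6,4]
Step 3: ref 7 → FAULT (evict 6), frames=[7,4]
Step 4: ref 1 → FAULT (evict 4), frames=[7,1]
Step 5: ref 4 → FAULT (evict 7), frames=[4,1]
Step 6: ref 1 → HIT, frames=[4,1]
Step 7: ref 5 → FAULT (evict 1), frames=[4,5]
Step 8: ref 6 → FAULT (evict 4), frames=[6,5]
Step 9: ref 4 → FAULT (evict 5), frames=[6,4]
Total faults: 8

Answer: 8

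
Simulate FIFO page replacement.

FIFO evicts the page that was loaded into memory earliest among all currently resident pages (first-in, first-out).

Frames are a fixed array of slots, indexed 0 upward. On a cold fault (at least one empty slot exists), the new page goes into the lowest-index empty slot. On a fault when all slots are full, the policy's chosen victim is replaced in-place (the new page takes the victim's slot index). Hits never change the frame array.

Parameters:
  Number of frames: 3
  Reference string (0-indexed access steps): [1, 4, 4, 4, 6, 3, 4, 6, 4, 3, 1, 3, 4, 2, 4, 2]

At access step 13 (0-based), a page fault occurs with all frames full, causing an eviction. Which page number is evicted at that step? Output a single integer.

Answer: 3

Derivation:
Step 0: ref 1 -> FAULT, frames=[1,-,-]
Step 1: ref 4 -> FAULT, frames=[1,4,-]
Step 2: ref 4 -> HIT, frames=[1,4,-]
Step 3: ref 4 -> HIT, frames=[1,4,-]
Step 4: ref 6 -> FAULT, frames=[1,4,6]
Step 5: ref 3 -> FAULT, evict 1, frames=[3,4,6]
Step 6: ref 4 -> HIT, frames=[3,4,6]
Step 7: ref 6 -> HIT, frames=[3,4,6]
Step 8: ref 4 -> HIT, frames=[3,4,6]
Step 9: ref 3 -> HIT, frames=[3,4,6]
Step 10: ref 1 -> FAULT, evict 4, frames=[3,1,6]
Step 11: ref 3 -> HIT, frames=[3,1,6]
Step 12: ref 4 -> FAULT, evict 6, frames=[3,1,4]
Step 13: ref 2 -> FAULT, evict 3, frames=[2,1,4]
At step 13: evicted page 3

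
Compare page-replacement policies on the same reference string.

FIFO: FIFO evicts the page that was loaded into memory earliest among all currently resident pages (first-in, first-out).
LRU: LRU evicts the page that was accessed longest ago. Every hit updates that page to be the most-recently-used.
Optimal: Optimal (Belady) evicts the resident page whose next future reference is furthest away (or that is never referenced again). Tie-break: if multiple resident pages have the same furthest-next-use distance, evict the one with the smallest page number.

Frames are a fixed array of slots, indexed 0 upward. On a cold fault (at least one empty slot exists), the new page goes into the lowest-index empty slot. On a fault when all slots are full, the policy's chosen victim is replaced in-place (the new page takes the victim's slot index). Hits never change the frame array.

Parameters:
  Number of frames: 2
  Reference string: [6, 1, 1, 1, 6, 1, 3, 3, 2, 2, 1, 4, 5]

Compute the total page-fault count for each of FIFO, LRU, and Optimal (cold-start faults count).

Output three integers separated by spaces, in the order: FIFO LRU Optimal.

Answer: 7 7 6

Derivation:
--- FIFO ---
  step 0: ref 6 -> FAULT, frames=[6,-] (faults so far: 1)
  step 1: ref 1 -> FAULT, frames=[6,1] (faults so far: 2)
  step 2: ref 1 -> HIT, frames=[6,1] (faults so far: 2)
  step 3: ref 1 -> HIT, frames=[6,1] (faults so far: 2)
  step 4: ref 6 -> HIT, frames=[6,1] (faults so far: 2)
  step 5: ref 1 -> HIT, frames=[6,1] (faults so far: 2)
  step 6: ref 3 -> FAULT, evict 6, frames=[3,1] (faults so far: 3)
  step 7: ref 3 -> HIT, frames=[3,1] (faults so far: 3)
  step 8: ref 2 -> FAULT, evict 1, frames=[3,2] (faults so far: 4)
  step 9: ref 2 -> HIT, frames=[3,2] (faults so far: 4)
  step 10: ref 1 -> FAULT, evict 3, frames=[1,2] (faults so far: 5)
  step 11: ref 4 -> FAULT, evict 2, frames=[1,4] (faults so far: 6)
  step 12: ref 5 -> FAULT, evict 1, frames=[5,4] (faults so far: 7)
  FIFO total faults: 7
--- LRU ---
  step 0: ref 6 -> FAULT, frames=[6,-] (faults so far: 1)
  step 1: ref 1 -> FAULT, frames=[6,1] (faults so far: 2)
  step 2: ref 1 -> HIT, frames=[6,1] (faults so far: 2)
  step 3: ref 1 -> HIT, frames=[6,1] (faults so far: 2)
  step 4: ref 6 -> HIT, frames=[6,1] (faults so far: 2)
  step 5: ref 1 -> HIT, frames=[6,1] (faults so far: 2)
  step 6: ref 3 -> FAULT, evict 6, frames=[3,1] (faults so far: 3)
  step 7: ref 3 -> HIT, frames=[3,1] (faults so far: 3)
  step 8: ref 2 -> FAULT, evict 1, frames=[3,2] (faults so far: 4)
  step 9: ref 2 -> HIT, frames=[3,2] (faults so far: 4)
  step 10: ref 1 -> FAULT, evict 3, frames=[1,2] (faults so far: 5)
  step 11: ref 4 -> FAULT, evict 2, frames=[1,4] (faults so far: 6)
  step 12: ref 5 -> FAULT, evict 1, frames=[5,4] (faults so far: 7)
  LRU total faults: 7
--- Optimal ---
  step 0: ref 6 -> FAULT, frames=[6,-] (faults so far: 1)
  step 1: ref 1 -> FAULT, frames=[6,1] (faults so far: 2)
  step 2: ref 1 -> HIT, frames=[6,1] (faults so far: 2)
  step 3: ref 1 -> HIT, frames=[6,1] (faults so far: 2)
  step 4: ref 6 -> HIT, frames=[6,1] (faults so far: 2)
  step 5: ref 1 -> HIT, frames=[6,1] (faults so far: 2)
  step 6: ref 3 -> FAULT, evict 6, frames=[3,1] (faults so far: 3)
  step 7: ref 3 -> HIT, frames=[3,1] (faults so far: 3)
  step 8: ref 2 -> FAULT, evict 3, frames=[2,1] (faults so far: 4)
  step 9: ref 2 -> HIT, frames=[2,1] (faults so far: 4)
  step 10: ref 1 -> HIT, frames=[2,1] (faults so far: 4)
  step 11: ref 4 -> FAULT, evict 1, frames=[2,4] (faults so far: 5)
  step 12: ref 5 -> FAULT, evict 2, frames=[5,4] (faults so far: 6)
  Optimal total faults: 6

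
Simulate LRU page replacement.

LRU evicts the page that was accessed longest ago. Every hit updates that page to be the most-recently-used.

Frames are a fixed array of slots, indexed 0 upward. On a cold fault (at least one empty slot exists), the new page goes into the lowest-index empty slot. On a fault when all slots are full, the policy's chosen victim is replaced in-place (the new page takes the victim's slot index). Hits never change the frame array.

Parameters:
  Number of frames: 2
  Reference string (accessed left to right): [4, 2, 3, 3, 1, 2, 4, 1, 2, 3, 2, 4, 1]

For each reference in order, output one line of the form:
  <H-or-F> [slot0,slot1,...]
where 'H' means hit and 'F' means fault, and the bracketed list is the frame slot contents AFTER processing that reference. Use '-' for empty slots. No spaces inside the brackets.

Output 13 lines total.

F [4,-]
F [4,2]
F [3,2]
H [3,2]
F [3,1]
F [2,1]
F [2,4]
F [1,4]
F [1,2]
F [3,2]
H [3,2]
F [4,2]
F [4,1]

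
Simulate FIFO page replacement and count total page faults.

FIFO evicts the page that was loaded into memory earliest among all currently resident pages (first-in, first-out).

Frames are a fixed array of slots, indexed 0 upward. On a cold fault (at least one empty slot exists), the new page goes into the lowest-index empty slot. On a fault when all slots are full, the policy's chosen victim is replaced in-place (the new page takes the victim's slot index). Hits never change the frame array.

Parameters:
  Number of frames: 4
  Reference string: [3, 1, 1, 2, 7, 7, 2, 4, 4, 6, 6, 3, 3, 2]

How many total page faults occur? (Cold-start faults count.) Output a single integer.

Step 0: ref 3 → FAULT, frames=[3,-,-,-]
Step 1: ref 1 → FAULT, frames=[3,1,-,-]
Step 2: ref 1 → HIT, frames=[3,1,-,-]
Step 3: ref 2 → FAULT, frames=[3,1,2,-]
Step 4: ref 7 → FAULT, frames=[3,1,2,7]
Step 5: ref 7 → HIT, frames=[3,1,2,7]
Step 6: ref 2 → HIT, frames=[3,1,2,7]
Step 7: ref 4 → FAULT (evict 3), frames=[4,1,2,7]
Step 8: ref 4 → HIT, frames=[4,1,2,7]
Step 9: ref 6 → FAULT (evict 1), frames=[4,6,2,7]
Step 10: ref 6 → HIT, frames=[4,6,2,7]
Step 11: ref 3 → FAULT (evict 2), frames=[4,6,3,7]
Step 12: ref 3 → HIT, frames=[4,6,3,7]
Step 13: ref 2 → FAULT (evict 7), frames=[4,6,3,2]
Total faults: 8

Answer: 8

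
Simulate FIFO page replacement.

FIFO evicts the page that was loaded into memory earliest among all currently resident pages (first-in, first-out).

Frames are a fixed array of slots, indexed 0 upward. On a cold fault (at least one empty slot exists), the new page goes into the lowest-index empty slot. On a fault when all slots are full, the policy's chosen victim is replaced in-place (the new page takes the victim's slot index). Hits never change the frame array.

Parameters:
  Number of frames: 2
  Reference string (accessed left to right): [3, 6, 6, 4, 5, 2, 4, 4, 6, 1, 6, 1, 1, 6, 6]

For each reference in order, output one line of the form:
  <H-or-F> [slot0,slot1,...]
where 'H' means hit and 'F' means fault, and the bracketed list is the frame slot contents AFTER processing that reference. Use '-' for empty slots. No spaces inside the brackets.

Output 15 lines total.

F [3,-]
F [3,6]
H [3,6]
F [4,6]
F [4,5]
F [2,5]
F [2,4]
H [2,4]
F [6,4]
F [6,1]
H [6,1]
H [6,1]
H [6,1]
H [6,1]
H [6,1]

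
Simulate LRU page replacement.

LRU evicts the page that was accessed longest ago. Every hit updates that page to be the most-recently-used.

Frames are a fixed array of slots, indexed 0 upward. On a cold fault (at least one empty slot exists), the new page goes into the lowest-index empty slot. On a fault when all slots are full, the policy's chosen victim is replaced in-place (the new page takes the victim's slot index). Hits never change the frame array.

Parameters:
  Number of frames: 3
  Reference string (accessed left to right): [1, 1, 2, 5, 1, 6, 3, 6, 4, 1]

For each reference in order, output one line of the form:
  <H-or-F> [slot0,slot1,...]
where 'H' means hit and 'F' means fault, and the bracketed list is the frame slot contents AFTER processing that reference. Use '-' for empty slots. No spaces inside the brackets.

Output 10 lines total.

F [1,-,-]
H [1,-,-]
F [1,2,-]
F [1,2,5]
H [1,2,5]
F [1,6,5]
F [1,6,3]
H [1,6,3]
F [4,6,3]
F [4,6,1]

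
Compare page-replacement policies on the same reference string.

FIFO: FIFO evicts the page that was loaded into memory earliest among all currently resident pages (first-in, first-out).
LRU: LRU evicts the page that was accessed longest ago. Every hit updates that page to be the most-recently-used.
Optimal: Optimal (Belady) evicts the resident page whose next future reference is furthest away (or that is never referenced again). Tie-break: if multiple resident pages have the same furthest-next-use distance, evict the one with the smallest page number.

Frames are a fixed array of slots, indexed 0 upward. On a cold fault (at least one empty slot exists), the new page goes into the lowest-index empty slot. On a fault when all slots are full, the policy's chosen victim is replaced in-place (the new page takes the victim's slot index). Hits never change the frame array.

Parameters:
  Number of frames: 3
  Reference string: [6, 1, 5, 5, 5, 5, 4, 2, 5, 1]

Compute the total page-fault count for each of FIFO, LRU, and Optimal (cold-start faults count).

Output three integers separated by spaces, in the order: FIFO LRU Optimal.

Answer: 6 6 5

Derivation:
--- FIFO ---
  step 0: ref 6 -> FAULT, frames=[6,-,-] (faults so far: 1)
  step 1: ref 1 -> FAULT, frames=[6,1,-] (faults so far: 2)
  step 2: ref 5 -> FAULT, frames=[6,1,5] (faults so far: 3)
  step 3: ref 5 -> HIT, frames=[6,1,5] (faults so far: 3)
  step 4: ref 5 -> HIT, frames=[6,1,5] (faults so far: 3)
  step 5: ref 5 -> HIT, frames=[6,1,5] (faults so far: 3)
  step 6: ref 4 -> FAULT, evict 6, frames=[4,1,5] (faults so far: 4)
  step 7: ref 2 -> FAULT, evict 1, frames=[4,2,5] (faults so far: 5)
  step 8: ref 5 -> HIT, frames=[4,2,5] (faults so far: 5)
  step 9: ref 1 -> FAULT, evict 5, frames=[4,2,1] (faults so far: 6)
  FIFO total faults: 6
--- LRU ---
  step 0: ref 6 -> FAULT, frames=[6,-,-] (faults so far: 1)
  step 1: ref 1 -> FAULT, frames=[6,1,-] (faults so far: 2)
  step 2: ref 5 -> FAULT, frames=[6,1,5] (faults so far: 3)
  step 3: ref 5 -> HIT, frames=[6,1,5] (faults so far: 3)
  step 4: ref 5 -> HIT, frames=[6,1,5] (faults so far: 3)
  step 5: ref 5 -> HIT, frames=[6,1,5] (faults so far: 3)
  step 6: ref 4 -> FAULT, evict 6, frames=[4,1,5] (faults so far: 4)
  step 7: ref 2 -> FAULT, evict 1, frames=[4,2,5] (faults so far: 5)
  step 8: ref 5 -> HIT, frames=[4,2,5] (faults so far: 5)
  step 9: ref 1 -> FAULT, evict 4, frames=[1,2,5] (faults so far: 6)
  LRU total faults: 6
--- Optimal ---
  step 0: ref 6 -> FAULT, frames=[6,-,-] (faults so far: 1)
  step 1: ref 1 -> FAULT, frames=[6,1,-] (faults so far: 2)
  step 2: ref 5 -> FAULT, frames=[6,1,5] (faults so far: 3)
  step 3: ref 5 -> HIT, frames=[6,1,5] (faults so far: 3)
  step 4: ref 5 -> HIT, frames=[6,1,5] (faults so far: 3)
  step 5: ref 5 -> HIT, frames=[6,1,5] (faults so far: 3)
  step 6: ref 4 -> FAULT, evict 6, frames=[4,1,5] (faults so far: 4)
  step 7: ref 2 -> FAULT, evict 4, frames=[2,1,5] (faults so far: 5)
  step 8: ref 5 -> HIT, frames=[2,1,5] (faults so far: 5)
  step 9: ref 1 -> HIT, frames=[2,1,5] (faults so far: 5)
  Optimal total faults: 5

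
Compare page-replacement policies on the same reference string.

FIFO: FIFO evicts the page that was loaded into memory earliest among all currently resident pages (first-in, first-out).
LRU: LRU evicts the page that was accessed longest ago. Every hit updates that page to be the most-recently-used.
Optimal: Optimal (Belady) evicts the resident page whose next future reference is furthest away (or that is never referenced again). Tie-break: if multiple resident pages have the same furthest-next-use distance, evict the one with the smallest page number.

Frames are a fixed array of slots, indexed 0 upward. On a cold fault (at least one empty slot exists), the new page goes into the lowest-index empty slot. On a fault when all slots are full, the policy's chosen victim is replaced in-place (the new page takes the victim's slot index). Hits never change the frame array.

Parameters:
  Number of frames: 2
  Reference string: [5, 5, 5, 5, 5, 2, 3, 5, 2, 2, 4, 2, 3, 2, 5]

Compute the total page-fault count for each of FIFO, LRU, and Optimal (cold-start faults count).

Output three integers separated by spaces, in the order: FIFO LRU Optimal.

--- FIFO ---
  step 0: ref 5 -> FAULT, frames=[5,-] (faults so far: 1)
  step 1: ref 5 -> HIT, frames=[5,-] (faults so far: 1)
  step 2: ref 5 -> HIT, frames=[5,-] (faults so far: 1)
  step 3: ref 5 -> HIT, frames=[5,-] (faults so far: 1)
  step 4: ref 5 -> HIT, frames=[5,-] (faults so far: 1)
  step 5: ref 2 -> FAULT, frames=[5,2] (faults so far: 2)
  step 6: ref 3 -> FAULT, evict 5, frames=[3,2] (faults so far: 3)
  step 7: ref 5 -> FAULT, evict 2, frames=[3,5] (faults so far: 4)
  step 8: ref 2 -> FAULT, evict 3, frames=[2,5] (faults so far: 5)
  step 9: ref 2 -> HIT, frames=[2,5] (faults so far: 5)
  step 10: ref 4 -> FAULT, evict 5, frames=[2,4] (faults so far: 6)
  step 11: ref 2 -> HIT, frames=[2,4] (faults so far: 6)
  step 12: ref 3 -> FAULT, evict 2, frames=[3,4] (faults so far: 7)
  step 13: ref 2 -> FAULT, evict 4, frames=[3,2] (faults so far: 8)
  step 14: ref 5 -> FAULT, evict 3, frames=[5,2] (faults so far: 9)
  FIFO total faults: 9
--- LRU ---
  step 0: ref 5 -> FAULT, frames=[5,-] (faults so far: 1)
  step 1: ref 5 -> HIT, frames=[5,-] (faults so far: 1)
  step 2: ref 5 -> HIT, frames=[5,-] (faults so far: 1)
  step 3: ref 5 -> HIT, frames=[5,-] (faults so far: 1)
  step 4: ref 5 -> HIT, frames=[5,-] (faults so far: 1)
  step 5: ref 2 -> FAULT, frames=[5,2] (faults so far: 2)
  step 6: ref 3 -> FAULT, evict 5, frames=[3,2] (faults so far: 3)
  step 7: ref 5 -> FAULT, evict 2, frames=[3,5] (faults so far: 4)
  step 8: ref 2 -> FAULT, evict 3, frames=[2,5] (faults so far: 5)
  step 9: ref 2 -> HIT, frames=[2,5] (faults so far: 5)
  step 10: ref 4 -> FAULT, evict 5, frames=[2,4] (faults so far: 6)
  step 11: ref 2 -> HIT, frames=[2,4] (faults so far: 6)
  step 12: ref 3 -> FAULT, evict 4, frames=[2,3] (faults so far: 7)
  step 13: ref 2 -> HIT, frames=[2,3] (faults so far: 7)
  step 14: ref 5 -> FAULT, evict 3, frames=[2,5] (faults so far: 8)
  LRU total faults: 8
--- Optimal ---
  step 0: ref 5 -> FAULT, frames=[5,-] (faults so far: 1)
  step 1: ref 5 -> HIT, frames=[5,-] (faults so far: 1)
  step 2: ref 5 -> HIT, frames=[5,-] (faults so far: 1)
  step 3: ref 5 -> HIT, frames=[5,-] (faults so far: 1)
  step 4: ref 5 -> HIT, frames=[5,-] (faults so far: 1)
  step 5: ref 2 -> FAULT, frames=[5,2] (faults so far: 2)
  step 6: ref 3 -> FAULT, evict 2, frames=[5,3] (faults so far: 3)
  step 7: ref 5 -> HIT, frames=[5,3] (faults so far: 3)
  step 8: ref 2 -> FAULT, evict 5, frames=[2,3] (faults so far: 4)
  step 9: ref 2 -> HIT, frames=[2,3] (faults so far: 4)
  step 10: ref 4 -> FAULT, evict 3, frames=[2,4] (faults so far: 5)
  step 11: ref 2 -> HIT, frames=[2,4] (faults so far: 5)
  step 12: ref 3 -> FAULT, evict 4, frames=[2,3] (faults so far: 6)
  step 13: ref 2 -> HIT, frames=[2,3] (faults so far: 6)
  step 14: ref 5 -> FAULT, evict 2, frames=[5,3] (faults so far: 7)
  Optimal total faults: 7

Answer: 9 8 7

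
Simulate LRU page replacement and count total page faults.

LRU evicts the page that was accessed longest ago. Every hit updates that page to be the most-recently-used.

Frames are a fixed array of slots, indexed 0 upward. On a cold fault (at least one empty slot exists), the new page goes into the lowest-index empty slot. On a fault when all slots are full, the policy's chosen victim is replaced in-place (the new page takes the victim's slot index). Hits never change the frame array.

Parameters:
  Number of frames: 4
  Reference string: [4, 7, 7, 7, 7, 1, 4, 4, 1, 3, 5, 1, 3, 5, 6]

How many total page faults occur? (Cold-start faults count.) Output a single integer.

Step 0: ref 4 → FAULT, frames=[4,-,-,-]
Step 1: ref 7 → FAULT, frames=[4,7,-,-]
Step 2: ref 7 → HIT, frames=[4,7,-,-]
Step 3: ref 7 → HIT, frames=[4,7,-,-]
Step 4: ref 7 → HIT, frames=[4,7,-,-]
Step 5: ref 1 → FAULT, frames=[4,7,1,-]
Step 6: ref 4 → HIT, frames=[4,7,1,-]
Step 7: ref 4 → HIT, frames=[4,7,1,-]
Step 8: ref 1 → HIT, frames=[4,7,1,-]
Step 9: ref 3 → FAULT, frames=[4,7,1,3]
Step 10: ref 5 → FAULT (evict 7), frames=[4,5,1,3]
Step 11: ref 1 → HIT, frames=[4,5,1,3]
Step 12: ref 3 → HIT, frames=[4,5,1,3]
Step 13: ref 5 → HIT, frames=[4,5,1,3]
Step 14: ref 6 → FAULT (evict 4), frames=[6,5,1,3]
Total faults: 6

Answer: 6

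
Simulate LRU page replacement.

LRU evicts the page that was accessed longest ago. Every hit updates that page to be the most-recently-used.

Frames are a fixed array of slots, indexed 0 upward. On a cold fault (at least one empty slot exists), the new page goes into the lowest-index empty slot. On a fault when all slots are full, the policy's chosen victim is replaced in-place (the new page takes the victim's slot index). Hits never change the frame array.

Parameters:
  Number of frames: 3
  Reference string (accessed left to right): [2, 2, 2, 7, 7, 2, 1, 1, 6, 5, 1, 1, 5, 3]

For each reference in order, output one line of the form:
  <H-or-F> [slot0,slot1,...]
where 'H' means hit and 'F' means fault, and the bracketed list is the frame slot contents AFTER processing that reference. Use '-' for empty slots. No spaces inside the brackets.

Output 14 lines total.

F [2,-,-]
H [2,-,-]
H [2,-,-]
F [2,7,-]
H [2,7,-]
H [2,7,-]
F [2,7,1]
H [2,7,1]
F [2,6,1]
F [5,6,1]
H [5,6,1]
H [5,6,1]
H [5,6,1]
F [5,3,1]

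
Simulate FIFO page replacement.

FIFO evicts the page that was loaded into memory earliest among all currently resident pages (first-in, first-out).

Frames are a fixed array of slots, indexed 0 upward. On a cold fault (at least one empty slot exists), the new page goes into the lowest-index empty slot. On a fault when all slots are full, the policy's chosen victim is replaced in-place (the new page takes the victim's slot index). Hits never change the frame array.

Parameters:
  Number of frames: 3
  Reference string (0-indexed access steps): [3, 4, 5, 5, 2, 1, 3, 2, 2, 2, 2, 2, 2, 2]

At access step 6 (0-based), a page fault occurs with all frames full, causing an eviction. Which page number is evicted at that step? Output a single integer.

Answer: 5

Derivation:
Step 0: ref 3 -> FAULT, frames=[3,-,-]
Step 1: ref 4 -> FAULT, frames=[3,4,-]
Step 2: ref 5 -> FAULT, frames=[3,4,5]
Step 3: ref 5 -> HIT, frames=[3,4,5]
Step 4: ref 2 -> FAULT, evict 3, frames=[2,4,5]
Step 5: ref 1 -> FAULT, evict 4, frames=[2,1,5]
Step 6: ref 3 -> FAULT, evict 5, frames=[2,1,3]
At step 6: evicted page 5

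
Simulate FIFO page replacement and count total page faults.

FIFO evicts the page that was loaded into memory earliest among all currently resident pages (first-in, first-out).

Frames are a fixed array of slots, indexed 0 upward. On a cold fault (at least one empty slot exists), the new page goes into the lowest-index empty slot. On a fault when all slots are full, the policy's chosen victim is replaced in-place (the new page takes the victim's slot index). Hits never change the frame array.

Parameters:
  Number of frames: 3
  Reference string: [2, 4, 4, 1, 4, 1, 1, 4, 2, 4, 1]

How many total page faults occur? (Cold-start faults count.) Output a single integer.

Answer: 3

Derivation:
Step 0: ref 2 → FAULT, frames=[2,-,-]
Step 1: ref 4 → FAULT, frames=[2,4,-]
Step 2: ref 4 → HIT, frames=[2,4,-]
Step 3: ref 1 → FAULT, frames=[2,4,1]
Step 4: ref 4 → HIT, frames=[2,4,1]
Step 5: ref 1 → HIT, frames=[2,4,1]
Step 6: ref 1 → HIT, frames=[2,4,1]
Step 7: ref 4 → HIT, frames=[2,4,1]
Step 8: ref 2 → HIT, frames=[2,4,1]
Step 9: ref 4 → HIT, frames=[2,4,1]
Step 10: ref 1 → HIT, frames=[2,4,1]
Total faults: 3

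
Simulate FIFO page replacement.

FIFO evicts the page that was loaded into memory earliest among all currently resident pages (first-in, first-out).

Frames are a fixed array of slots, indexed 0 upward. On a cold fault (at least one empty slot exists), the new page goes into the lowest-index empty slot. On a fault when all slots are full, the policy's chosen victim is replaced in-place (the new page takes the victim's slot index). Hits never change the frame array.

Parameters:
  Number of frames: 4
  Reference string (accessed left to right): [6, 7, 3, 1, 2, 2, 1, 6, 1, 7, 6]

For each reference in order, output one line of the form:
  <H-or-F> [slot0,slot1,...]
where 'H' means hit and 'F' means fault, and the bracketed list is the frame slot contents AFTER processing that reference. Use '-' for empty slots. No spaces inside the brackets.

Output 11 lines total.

F [6,-,-,-]
F [6,7,-,-]
F [6,7,3,-]
F [6,7,3,1]
F [2,7,3,1]
H [2,7,3,1]
H [2,7,3,1]
F [2,6,3,1]
H [2,6,3,1]
F [2,6,7,1]
H [2,6,7,1]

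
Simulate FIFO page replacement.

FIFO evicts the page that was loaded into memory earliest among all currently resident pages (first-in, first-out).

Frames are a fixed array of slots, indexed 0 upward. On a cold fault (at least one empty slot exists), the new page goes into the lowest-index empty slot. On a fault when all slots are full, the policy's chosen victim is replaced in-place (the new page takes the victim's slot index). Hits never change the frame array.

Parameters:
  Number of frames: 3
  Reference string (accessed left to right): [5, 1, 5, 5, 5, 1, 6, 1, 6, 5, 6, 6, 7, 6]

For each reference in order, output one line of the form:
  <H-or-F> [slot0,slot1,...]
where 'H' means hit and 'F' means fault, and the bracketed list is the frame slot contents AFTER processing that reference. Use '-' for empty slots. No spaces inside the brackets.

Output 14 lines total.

F [5,-,-]
F [5,1,-]
H [5,1,-]
H [5,1,-]
H [5,1,-]
H [5,1,-]
F [5,1,6]
H [5,1,6]
H [5,1,6]
H [5,1,6]
H [5,1,6]
H [5,1,6]
F [7,1,6]
H [7,1,6]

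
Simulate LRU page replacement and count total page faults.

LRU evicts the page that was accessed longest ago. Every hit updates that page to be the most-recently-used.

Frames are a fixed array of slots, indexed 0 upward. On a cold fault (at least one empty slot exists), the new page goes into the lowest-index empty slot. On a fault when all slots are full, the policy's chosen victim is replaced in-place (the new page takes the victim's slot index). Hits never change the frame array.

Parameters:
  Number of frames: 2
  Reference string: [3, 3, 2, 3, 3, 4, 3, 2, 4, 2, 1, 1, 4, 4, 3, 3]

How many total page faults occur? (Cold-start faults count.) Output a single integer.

Step 0: ref 3 → FAULT, frames=[3,-]
Step 1: ref 3 → HIT, frames=[3,-]
Step 2: ref 2 → FAULT, frames=[3,2]
Step 3: ref 3 → HIT, frames=[3,2]
Step 4: ref 3 → HIT, frames=[3,2]
Step 5: ref 4 → FAULT (evict 2), frames=[3,4]
Step 6: ref 3 → HIT, frames=[3,4]
Step 7: ref 2 → FAULT (evict 4), frames=[3,2]
Step 8: ref 4 → FAULT (evict 3), frames=[4,2]
Step 9: ref 2 → HIT, frames=[4,2]
Step 10: ref 1 → FAULT (evict 4), frames=[1,2]
Step 11: ref 1 → HIT, frames=[1,2]
Step 12: ref 4 → FAULT (evict 2), frames=[1,4]
Step 13: ref 4 → HIT, frames=[1,4]
Step 14: ref 3 → FAULT (evict 1), frames=[3,4]
Step 15: ref 3 → HIT, frames=[3,4]
Total faults: 8

Answer: 8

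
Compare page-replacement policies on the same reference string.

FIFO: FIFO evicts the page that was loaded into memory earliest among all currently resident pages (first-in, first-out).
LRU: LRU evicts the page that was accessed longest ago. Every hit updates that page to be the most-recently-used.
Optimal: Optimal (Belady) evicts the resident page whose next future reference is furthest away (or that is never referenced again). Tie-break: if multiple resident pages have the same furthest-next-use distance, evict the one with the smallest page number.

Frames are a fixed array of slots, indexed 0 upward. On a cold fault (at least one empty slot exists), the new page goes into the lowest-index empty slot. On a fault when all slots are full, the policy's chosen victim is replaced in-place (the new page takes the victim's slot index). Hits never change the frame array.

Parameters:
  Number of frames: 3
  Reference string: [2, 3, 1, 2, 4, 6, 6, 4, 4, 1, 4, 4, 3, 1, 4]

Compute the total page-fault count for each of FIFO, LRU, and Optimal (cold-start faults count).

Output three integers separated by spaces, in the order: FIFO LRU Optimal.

--- FIFO ---
  step 0: ref 2 -> FAULT, frames=[2,-,-] (faults so far: 1)
  step 1: ref 3 -> FAULT, frames=[2,3,-] (faults so far: 2)
  step 2: ref 1 -> FAULT, frames=[2,3,1] (faults so far: 3)
  step 3: ref 2 -> HIT, frames=[2,3,1] (faults so far: 3)
  step 4: ref 4 -> FAULT, evict 2, frames=[4,3,1] (faults so far: 4)
  step 5: ref 6 -> FAULT, evict 3, frames=[4,6,1] (faults so far: 5)
  step 6: ref 6 -> HIT, frames=[4,6,1] (faults so far: 5)
  step 7: ref 4 -> HIT, frames=[4,6,1] (faults so far: 5)
  step 8: ref 4 -> HIT, frames=[4,6,1] (faults so far: 5)
  step 9: ref 1 -> HIT, frames=[4,6,1] (faults so far: 5)
  step 10: ref 4 -> HIT, frames=[4,6,1] (faults so far: 5)
  step 11: ref 4 -> HIT, frames=[4,6,1] (faults so far: 5)
  step 12: ref 3 -> FAULT, evict 1, frames=[4,6,3] (faults so far: 6)
  step 13: ref 1 -> FAULT, evict 4, frames=[1,6,3] (faults so far: 7)
  step 14: ref 4 -> FAULT, evict 6, frames=[1,4,3] (faults so far: 8)
  FIFO total faults: 8
--- LRU ---
  step 0: ref 2 -> FAULT, frames=[2,-,-] (faults so far: 1)
  step 1: ref 3 -> FAULT, frames=[2,3,-] (faults so far: 2)
  step 2: ref 1 -> FAULT, frames=[2,3,1] (faults so far: 3)
  step 3: ref 2 -> HIT, frames=[2,3,1] (faults so far: 3)
  step 4: ref 4 -> FAULT, evict 3, frames=[2,4,1] (faults so far: 4)
  step 5: ref 6 -> FAULT, evict 1, frames=[2,4,6] (faults so far: 5)
  step 6: ref 6 -> HIT, frames=[2,4,6] (faults so far: 5)
  step 7: ref 4 -> HIT, frames=[2,4,6] (faults so far: 5)
  step 8: ref 4 -> HIT, frames=[2,4,6] (faults so far: 5)
  step 9: ref 1 -> FAULT, evict 2, frames=[1,4,6] (faults so far: 6)
  step 10: ref 4 -> HIT, frames=[1,4,6] (faults so far: 6)
  step 11: ref 4 -> HIT, frames=[1,4,6] (faults so far: 6)
  step 12: ref 3 -> FAULT, evict 6, frames=[1,4,3] (faults so far: 7)
  step 13: ref 1 -> HIT, frames=[1,4,3] (faults so far: 7)
  step 14: ref 4 -> HIT, frames=[1,4,3] (faults so far: 7)
  LRU total faults: 7
--- Optimal ---
  step 0: ref 2 -> FAULT, frames=[2,-,-] (faults so far: 1)
  step 1: ref 3 -> FAULT, frames=[2,3,-] (faults so far: 2)
  step 2: ref 1 -> FAULT, frames=[2,3,1] (faults so far: 3)
  step 3: ref 2 -> HIT, frames=[2,3,1] (faults so far: 3)
  step 4: ref 4 -> FAULT, evict 2, frames=[4,3,1] (faults so far: 4)
  step 5: ref 6 -> FAULT, evict 3, frames=[4,6,1] (faults so far: 5)
  step 6: ref 6 -> HIT, frames=[4,6,1] (faults so far: 5)
  step 7: ref 4 -> HIT, frames=[4,6,1] (faults so far: 5)
  step 8: ref 4 -> HIT, frames=[4,6,1] (faults so far: 5)
  step 9: ref 1 -> HIT, frames=[4,6,1] (faults so far: 5)
  step 10: ref 4 -> HIT, frames=[4,6,1] (faults so far: 5)
  step 11: ref 4 -> HIT, frames=[4,6,1] (faults so far: 5)
  step 12: ref 3 -> FAULT, evict 6, frames=[4,3,1] (faults so far: 6)
  step 13: ref 1 -> HIT, frames=[4,3,1] (faults so far: 6)
  step 14: ref 4 -> HIT, frames=[4,3,1] (faults so far: 6)
  Optimal total faults: 6

Answer: 8 7 6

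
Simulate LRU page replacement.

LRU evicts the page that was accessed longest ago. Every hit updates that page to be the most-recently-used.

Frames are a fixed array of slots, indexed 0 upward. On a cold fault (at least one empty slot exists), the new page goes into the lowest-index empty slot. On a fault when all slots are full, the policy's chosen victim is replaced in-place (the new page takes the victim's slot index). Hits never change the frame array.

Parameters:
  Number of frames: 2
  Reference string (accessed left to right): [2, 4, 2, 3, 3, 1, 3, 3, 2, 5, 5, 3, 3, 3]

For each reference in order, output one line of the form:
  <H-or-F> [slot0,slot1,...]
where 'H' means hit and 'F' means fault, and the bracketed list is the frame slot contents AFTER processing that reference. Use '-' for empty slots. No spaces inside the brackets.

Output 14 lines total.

F [2,-]
F [2,4]
H [2,4]
F [2,3]
H [2,3]
F [1,3]
H [1,3]
H [1,3]
F [2,3]
F [2,5]
H [2,5]
F [3,5]
H [3,5]
H [3,5]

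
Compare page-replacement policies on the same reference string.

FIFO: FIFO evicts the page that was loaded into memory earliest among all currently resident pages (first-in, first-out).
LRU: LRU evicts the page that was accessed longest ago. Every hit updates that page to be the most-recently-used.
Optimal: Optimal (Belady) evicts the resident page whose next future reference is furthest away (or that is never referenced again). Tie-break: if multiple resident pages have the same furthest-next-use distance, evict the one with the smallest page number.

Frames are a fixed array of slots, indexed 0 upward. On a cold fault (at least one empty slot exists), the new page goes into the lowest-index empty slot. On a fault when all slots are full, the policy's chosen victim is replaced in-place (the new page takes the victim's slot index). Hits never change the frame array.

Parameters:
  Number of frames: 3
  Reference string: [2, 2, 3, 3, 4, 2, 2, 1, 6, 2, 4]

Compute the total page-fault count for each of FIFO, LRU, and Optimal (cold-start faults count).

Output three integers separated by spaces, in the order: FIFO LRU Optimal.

Answer: 7 6 5

Derivation:
--- FIFO ---
  step 0: ref 2 -> FAULT, frames=[2,-,-] (faults so far: 1)
  step 1: ref 2 -> HIT, frames=[2,-,-] (faults so far: 1)
  step 2: ref 3 -> FAULT, frames=[2,3,-] (faults so far: 2)
  step 3: ref 3 -> HIT, frames=[2,3,-] (faults so far: 2)
  step 4: ref 4 -> FAULT, frames=[2,3,4] (faults so far: 3)
  step 5: ref 2 -> HIT, frames=[2,3,4] (faults so far: 3)
  step 6: ref 2 -> HIT, frames=[2,3,4] (faults so far: 3)
  step 7: ref 1 -> FAULT, evict 2, frames=[1,3,4] (faults so far: 4)
  step 8: ref 6 -> FAULT, evict 3, frames=[1,6,4] (faults so far: 5)
  step 9: ref 2 -> FAULT, evict 4, frames=[1,6,2] (faults so far: 6)
  step 10: ref 4 -> FAULT, evict 1, frames=[4,6,2] (faults so far: 7)
  FIFO total faults: 7
--- LRU ---
  step 0: ref 2 -> FAULT, frames=[2,-,-] (faults so far: 1)
  step 1: ref 2 -> HIT, frames=[2,-,-] (faults so far: 1)
  step 2: ref 3 -> FAULT, frames=[2,3,-] (faults so far: 2)
  step 3: ref 3 -> HIT, frames=[2,3,-] (faults so far: 2)
  step 4: ref 4 -> FAULT, frames=[2,3,4] (faults so far: 3)
  step 5: ref 2 -> HIT, frames=[2,3,4] (faults so far: 3)
  step 6: ref 2 -> HIT, frames=[2,3,4] (faults so far: 3)
  step 7: ref 1 -> FAULT, evict 3, frames=[2,1,4] (faults so far: 4)
  step 8: ref 6 -> FAULT, evict 4, frames=[2,1,6] (faults so far: 5)
  step 9: ref 2 -> HIT, frames=[2,1,6] (faults so far: 5)
  step 10: ref 4 -> FAULT, evict 1, frames=[2,4,6] (faults so far: 6)
  LRU total faults: 6
--- Optimal ---
  step 0: ref 2 -> FAULT, frames=[2,-,-] (faults so far: 1)
  step 1: ref 2 -> HIT, frames=[2,-,-] (faults so far: 1)
  step 2: ref 3 -> FAULT, frames=[2,3,-] (faults so far: 2)
  step 3: ref 3 -> HIT, frames=[2,3,-] (faults so far: 2)
  step 4: ref 4 -> FAULT, frames=[2,3,4] (faults so far: 3)
  step 5: ref 2 -> HIT, frames=[2,3,4] (faults so far: 3)
  step 6: ref 2 -> HIT, frames=[2,3,4] (faults so far: 3)
  step 7: ref 1 -> FAULT, evict 3, frames=[2,1,4] (faults so far: 4)
  step 8: ref 6 -> FAULT, evict 1, frames=[2,6,4] (faults so far: 5)
  step 9: ref 2 -> HIT, frames=[2,6,4] (faults so far: 5)
  step 10: ref 4 -> HIT, frames=[2,6,4] (faults so far: 5)
  Optimal total faults: 5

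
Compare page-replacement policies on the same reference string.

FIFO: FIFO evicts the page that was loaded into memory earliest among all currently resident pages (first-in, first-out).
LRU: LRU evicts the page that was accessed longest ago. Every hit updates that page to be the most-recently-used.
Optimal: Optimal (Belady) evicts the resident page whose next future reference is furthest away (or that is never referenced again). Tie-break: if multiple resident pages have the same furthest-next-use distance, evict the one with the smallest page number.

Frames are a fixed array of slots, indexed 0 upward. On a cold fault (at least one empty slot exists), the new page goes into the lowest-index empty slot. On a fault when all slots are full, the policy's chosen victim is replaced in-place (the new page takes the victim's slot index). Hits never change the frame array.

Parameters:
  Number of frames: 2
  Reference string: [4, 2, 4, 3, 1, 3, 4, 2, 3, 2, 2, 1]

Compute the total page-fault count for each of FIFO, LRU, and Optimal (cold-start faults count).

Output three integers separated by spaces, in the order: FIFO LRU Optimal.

Answer: 8 8 7

Derivation:
--- FIFO ---
  step 0: ref 4 -> FAULT, frames=[4,-] (faults so far: 1)
  step 1: ref 2 -> FAULT, frames=[4,2] (faults so far: 2)
  step 2: ref 4 -> HIT, frames=[4,2] (faults so far: 2)
  step 3: ref 3 -> FAULT, evict 4, frames=[3,2] (faults so far: 3)
  step 4: ref 1 -> FAULT, evict 2, frames=[3,1] (faults so far: 4)
  step 5: ref 3 -> HIT, frames=[3,1] (faults so far: 4)
  step 6: ref 4 -> FAULT, evict 3, frames=[4,1] (faults so far: 5)
  step 7: ref 2 -> FAULT, evict 1, frames=[4,2] (faults so far: 6)
  step 8: ref 3 -> FAULT, evict 4, frames=[3,2] (faults so far: 7)
  step 9: ref 2 -> HIT, frames=[3,2] (faults so far: 7)
  step 10: ref 2 -> HIT, frames=[3,2] (faults so far: 7)
  step 11: ref 1 -> FAULT, evict 2, frames=[3,1] (faults so far: 8)
  FIFO total faults: 8
--- LRU ---
  step 0: ref 4 -> FAULT, frames=[4,-] (faults so far: 1)
  step 1: ref 2 -> FAULT, frames=[4,2] (faults so far: 2)
  step 2: ref 4 -> HIT, frames=[4,2] (faults so far: 2)
  step 3: ref 3 -> FAULT, evict 2, frames=[4,3] (faults so far: 3)
  step 4: ref 1 -> FAULT, evict 4, frames=[1,3] (faults so far: 4)
  step 5: ref 3 -> HIT, frames=[1,3] (faults so far: 4)
  step 6: ref 4 -> FAULT, evict 1, frames=[4,3] (faults so far: 5)
  step 7: ref 2 -> FAULT, evict 3, frames=[4,2] (faults so far: 6)
  step 8: ref 3 -> FAULT, evict 4, frames=[3,2] (faults so far: 7)
  step 9: ref 2 -> HIT, frames=[3,2] (faults so far: 7)
  step 10: ref 2 -> HIT, frames=[3,2] (faults so far: 7)
  step 11: ref 1 -> FAULT, evict 3, frames=[1,2] (faults so far: 8)
  LRU total faults: 8
--- Optimal ---
  step 0: ref 4 -> FAULT, frames=[4,-] (faults so far: 1)
  step 1: ref 2 -> FAULT, frames=[4,2] (faults so far: 2)
  step 2: ref 4 -> HIT, frames=[4,2] (faults so far: 2)
  step 3: ref 3 -> FAULT, evict 2, frames=[4,3] (faults so far: 3)
  step 4: ref 1 -> FAULT, evict 4, frames=[1,3] (faults so far: 4)
  step 5: ref 3 -> HIT, frames=[1,3] (faults so far: 4)
  step 6: ref 4 -> FAULT, evict 1, frames=[4,3] (faults so far: 5)
  step 7: ref 2 -> FAULT, evict 4, frames=[2,3] (faults so far: 6)
  step 8: ref 3 -> HIT, frames=[2,3] (faults so far: 6)
  step 9: ref 2 -> HIT, frames=[2,3] (faults so far: 6)
  step 10: ref 2 -> HIT, frames=[2,3] (faults so far: 6)
  step 11: ref 1 -> FAULT, evict 2, frames=[1,3] (faults so far: 7)
  Optimal total faults: 7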